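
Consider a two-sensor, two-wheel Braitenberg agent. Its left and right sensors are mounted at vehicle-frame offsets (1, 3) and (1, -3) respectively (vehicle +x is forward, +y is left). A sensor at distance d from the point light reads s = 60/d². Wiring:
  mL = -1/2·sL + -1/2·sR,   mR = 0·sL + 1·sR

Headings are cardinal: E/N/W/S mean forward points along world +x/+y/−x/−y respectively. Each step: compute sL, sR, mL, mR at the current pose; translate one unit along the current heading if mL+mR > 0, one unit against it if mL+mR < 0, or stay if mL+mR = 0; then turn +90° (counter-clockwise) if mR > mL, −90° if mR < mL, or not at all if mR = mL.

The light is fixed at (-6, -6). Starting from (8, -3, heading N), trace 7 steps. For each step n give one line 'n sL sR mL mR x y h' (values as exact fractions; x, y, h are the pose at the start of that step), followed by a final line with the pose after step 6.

n=0: pose=(8,-3,N); sL=60/137, sR=12/61; mL=-2652/8357, mR=12/61; mL+mR=-1008/8357 → advance -1; mR−mL=4296/8357 → turn +1·90°
n=1: pose=(8,-4,W); sL=6/17, sR=30/97; mL=-546/1649, mR=30/97; mL+mR=-36/1649 → advance -1; mR−mL=1056/1649 → turn +1·90°
n=2: pose=(9,-4,S); sL=12/65, sR=12/29; mL=-564/1885, mR=12/29; mL+mR=216/1885 → advance +1; mR−mL=1344/1885 → turn +1·90°
n=3: pose=(9,-5,E); sL=15/68, sR=3/13; mL=-399/1768, mR=3/13; mL+mR=9/1768 → advance +1; mR−mL=807/1768 → turn +1·90°
n=4: pose=(10,-5,N); sL=60/173, sR=12/73; mL=-3228/12629, mR=12/73; mL+mR=-1152/12629 → advance -1; mR−mL=5304/12629 → turn +1·90°
n=5: pose=(10,-6,W); sL=10/39, sR=10/39; mL=-10/39, mR=10/39; mL+mR=0 → advance +0; mR−mL=20/39 → turn +1·90°
n=6: pose=(10,-6,S); sL=30/181, sR=6/17; mL=-798/3077, mR=6/17; mL+mR=288/3077 → advance +1; mR−mL=1884/3077 → turn +1·90°

0 60/137 12/61 -2652/8357 12/61 8 -3 N
1 6/17 30/97 -546/1649 30/97 8 -4 W
2 12/65 12/29 -564/1885 12/29 9 -4 S
3 15/68 3/13 -399/1768 3/13 9 -5 E
4 60/173 12/73 -3228/12629 12/73 10 -5 N
5 10/39 10/39 -10/39 10/39 10 -6 W
6 30/181 6/17 -798/3077 6/17 10 -6 S
final 10 -7 E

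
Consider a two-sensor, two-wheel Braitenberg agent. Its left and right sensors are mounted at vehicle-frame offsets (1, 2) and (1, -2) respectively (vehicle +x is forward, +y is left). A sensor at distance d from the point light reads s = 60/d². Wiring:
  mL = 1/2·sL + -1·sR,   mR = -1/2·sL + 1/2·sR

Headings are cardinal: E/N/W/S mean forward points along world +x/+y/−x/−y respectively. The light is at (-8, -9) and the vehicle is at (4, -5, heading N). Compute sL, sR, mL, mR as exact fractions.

12/25 60/221 -174/5525 -576/5525

left sensor world pos  = (2, -4); dL² = 125
right sensor world pos = (6, -4); dR² = 221
sL = 60/125 = 12/25
sR = 60/221 = 60/221
mL = 1/2·sL + -1·sR = -174/5525
mR = -1/2·sL + 1/2·sR = -576/5525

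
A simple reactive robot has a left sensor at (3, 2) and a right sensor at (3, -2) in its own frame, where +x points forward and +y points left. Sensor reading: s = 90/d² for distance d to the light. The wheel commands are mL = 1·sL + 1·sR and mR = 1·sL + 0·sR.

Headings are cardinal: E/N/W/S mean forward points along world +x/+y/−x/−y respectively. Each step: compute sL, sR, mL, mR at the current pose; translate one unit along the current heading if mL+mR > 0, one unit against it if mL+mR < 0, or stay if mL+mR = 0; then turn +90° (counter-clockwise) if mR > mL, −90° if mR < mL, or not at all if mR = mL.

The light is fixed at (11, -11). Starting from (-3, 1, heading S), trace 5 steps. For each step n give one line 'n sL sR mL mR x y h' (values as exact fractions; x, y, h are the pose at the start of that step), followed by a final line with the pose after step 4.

n=0: pose=(-3,1,S); sL=2/5, sR=90/337; mL=1124/1685, mR=2/5; mL+mR=1798/1685 → advance +1; mR−mL=-90/337 → turn -1·90°
n=1: pose=(-3,0,W); sL=9/37, sR=45/229; mL=3726/8473, mR=9/37; mL+mR=5787/8473 → advance +1; mR−mL=-45/229 → turn -1·90°
n=2: pose=(-4,0,N); sL=18/97, sR=18/73; mL=3060/7081, mR=18/97; mL+mR=4374/7081 → advance +1; mR−mL=-18/73 → turn -1·90°
n=3: pose=(-4,1,E); sL=9/34, sR=45/122; mL=657/1037, mR=9/34; mL+mR=1863/2074 → advance +1; mR−mL=-45/122 → turn -1·90°
n=4: pose=(-3,1,S); sL=2/5, sR=90/337; mL=1124/1685, mR=2/5; mL+mR=1798/1685 → advance +1; mR−mL=-90/337 → turn -1·90°

0 2/5 90/337 1124/1685 2/5 -3 1 S
1 9/37 45/229 3726/8473 9/37 -3 0 W
2 18/97 18/73 3060/7081 18/97 -4 0 N
3 9/34 45/122 657/1037 9/34 -4 1 E
4 2/5 90/337 1124/1685 2/5 -3 1 S
final -3 0 W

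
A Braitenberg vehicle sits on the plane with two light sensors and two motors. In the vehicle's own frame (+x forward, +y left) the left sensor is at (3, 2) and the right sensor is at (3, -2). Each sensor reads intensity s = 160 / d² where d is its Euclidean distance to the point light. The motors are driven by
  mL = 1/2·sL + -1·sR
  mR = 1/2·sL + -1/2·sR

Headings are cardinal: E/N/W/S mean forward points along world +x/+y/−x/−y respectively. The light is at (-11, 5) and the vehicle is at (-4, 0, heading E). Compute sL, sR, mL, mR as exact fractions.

left sensor world pos  = (-1, 2); dL² = 109
right sensor world pos = (-1, -2); dR² = 149
sL = 160/109 = 160/109
sR = 160/149 = 160/149
mL = 1/2·sL + -1·sR = -5520/16241
mR = 1/2·sL + -1/2·sR = 3200/16241

160/109 160/149 -5520/16241 3200/16241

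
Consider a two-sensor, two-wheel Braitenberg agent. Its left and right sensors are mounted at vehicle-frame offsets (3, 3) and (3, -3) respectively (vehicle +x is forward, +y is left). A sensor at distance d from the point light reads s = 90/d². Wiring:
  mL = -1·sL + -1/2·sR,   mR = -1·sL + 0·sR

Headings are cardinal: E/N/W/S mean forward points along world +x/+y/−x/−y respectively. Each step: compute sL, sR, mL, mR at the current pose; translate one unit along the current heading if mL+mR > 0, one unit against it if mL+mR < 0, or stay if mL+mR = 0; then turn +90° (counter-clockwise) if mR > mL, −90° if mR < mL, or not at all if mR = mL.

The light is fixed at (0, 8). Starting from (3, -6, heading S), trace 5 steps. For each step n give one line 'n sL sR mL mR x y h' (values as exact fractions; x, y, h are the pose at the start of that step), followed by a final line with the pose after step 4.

0 18/65 90/289 -8127/18785 -18/65 3 -6 S
1 45/68 45/146 -2025/2482 -45/68 3 -5 E
2 90/101 18/25 -3159/2525 -90/101 2 -5 N
3 9/29 45/61 -2403/3538 -9/29 2 -6 W
4 18/65 90/289 -8127/18785 -18/65 3 -6 S
final 3 -5 E

n=0: pose=(3,-6,S); sL=18/65, sR=90/289; mL=-8127/18785, mR=-18/65; mL+mR=-13329/18785 → advance -1; mR−mL=45/289 → turn +1·90°
n=1: pose=(3,-5,E); sL=45/68, sR=45/146; mL=-2025/2482, mR=-45/68; mL+mR=-7335/4964 → advance -1; mR−mL=45/292 → turn +1·90°
n=2: pose=(2,-5,N); sL=90/101, sR=18/25; mL=-3159/2525, mR=-90/101; mL+mR=-5409/2525 → advance -1; mR−mL=9/25 → turn +1·90°
n=3: pose=(2,-6,W); sL=9/29, sR=45/61; mL=-2403/3538, mR=-9/29; mL+mR=-3501/3538 → advance -1; mR−mL=45/122 → turn +1·90°
n=4: pose=(3,-6,S); sL=18/65, sR=90/289; mL=-8127/18785, mR=-18/65; mL+mR=-13329/18785 → advance -1; mR−mL=45/289 → turn +1·90°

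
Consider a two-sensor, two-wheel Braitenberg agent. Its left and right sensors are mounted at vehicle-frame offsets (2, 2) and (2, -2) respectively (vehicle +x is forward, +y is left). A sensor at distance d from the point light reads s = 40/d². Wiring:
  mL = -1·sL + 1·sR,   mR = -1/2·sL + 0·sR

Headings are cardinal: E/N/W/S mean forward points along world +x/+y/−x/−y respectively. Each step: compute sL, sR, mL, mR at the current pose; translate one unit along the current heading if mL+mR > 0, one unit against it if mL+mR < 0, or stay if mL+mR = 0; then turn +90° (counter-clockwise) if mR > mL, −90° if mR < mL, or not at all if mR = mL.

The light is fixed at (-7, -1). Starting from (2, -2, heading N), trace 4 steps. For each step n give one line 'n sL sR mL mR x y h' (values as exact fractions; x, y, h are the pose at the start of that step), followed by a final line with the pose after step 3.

n=0: pose=(2,-2,N); sL=4/5, sR=20/61; mL=-144/305, mR=-2/5; mL+mR=-266/305 → advance -1; mR−mL=22/305 → turn +1·90°
n=1: pose=(2,-3,W); sL=8/13, sR=40/49; mL=128/637, mR=-4/13; mL+mR=-68/637 → advance -1; mR−mL=-324/637 → turn -1·90°
n=2: pose=(3,-3,N); sL=5/8, sR=5/18; mL=-25/72, mR=-5/16; mL+mR=-95/144 → advance -1; mR−mL=5/144 → turn +1·90°
n=3: pose=(3,-4,W); sL=40/89, sR=8/13; mL=192/1157, mR=-20/89; mL+mR=-68/1157 → advance -1; mR−mL=-452/1157 → turn -1·90°

0 4/5 20/61 -144/305 -2/5 2 -2 N
1 8/13 40/49 128/637 -4/13 2 -3 W
2 5/8 5/18 -25/72 -5/16 3 -3 N
3 40/89 8/13 192/1157 -20/89 3 -4 W
final 4 -4 N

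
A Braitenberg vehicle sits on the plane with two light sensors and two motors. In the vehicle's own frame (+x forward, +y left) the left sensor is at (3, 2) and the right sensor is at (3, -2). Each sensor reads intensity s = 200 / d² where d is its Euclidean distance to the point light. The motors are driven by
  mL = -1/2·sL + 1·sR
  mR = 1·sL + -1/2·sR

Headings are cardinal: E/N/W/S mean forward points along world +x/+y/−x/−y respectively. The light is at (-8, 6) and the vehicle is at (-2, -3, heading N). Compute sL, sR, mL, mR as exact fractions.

left sensor world pos  = (-4, 0); dL² = 52
right sensor world pos = (0, 0); dR² = 100
sL = 200/52 = 50/13
sR = 200/100 = 2
mL = -1/2·sL + 1·sR = 1/13
mR = 1·sL + -1/2·sR = 37/13

50/13 2 1/13 37/13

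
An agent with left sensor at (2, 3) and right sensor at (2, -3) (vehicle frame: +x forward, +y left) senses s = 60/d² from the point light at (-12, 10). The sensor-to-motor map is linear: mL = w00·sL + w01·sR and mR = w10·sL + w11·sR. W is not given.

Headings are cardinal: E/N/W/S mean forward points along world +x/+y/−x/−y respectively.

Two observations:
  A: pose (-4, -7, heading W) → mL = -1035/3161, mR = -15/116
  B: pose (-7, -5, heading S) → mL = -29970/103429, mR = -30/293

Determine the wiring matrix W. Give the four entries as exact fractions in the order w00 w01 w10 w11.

-1/2 -1 0 -1/2

obs A: pose=(-4,-7,W) → sL=15/109, sR=15/58, mL=-1035/3161, mR=-15/116
obs B: pose=(-7,-5,S) → sL=60/353, sR=60/293, mL=-29970/103429, mR=-30/293
sensor matrix S = [[15/109, 15/58], [60/353, 60/293]]; det S = -5158350/326939069
solve [mL_A; mL_B] = S·[w00; w01] and [mR_A; mR_B] = S·[w10; w11]:
  w00 = -1/2, w01 = -1, w10 = 0, w11 = -1/2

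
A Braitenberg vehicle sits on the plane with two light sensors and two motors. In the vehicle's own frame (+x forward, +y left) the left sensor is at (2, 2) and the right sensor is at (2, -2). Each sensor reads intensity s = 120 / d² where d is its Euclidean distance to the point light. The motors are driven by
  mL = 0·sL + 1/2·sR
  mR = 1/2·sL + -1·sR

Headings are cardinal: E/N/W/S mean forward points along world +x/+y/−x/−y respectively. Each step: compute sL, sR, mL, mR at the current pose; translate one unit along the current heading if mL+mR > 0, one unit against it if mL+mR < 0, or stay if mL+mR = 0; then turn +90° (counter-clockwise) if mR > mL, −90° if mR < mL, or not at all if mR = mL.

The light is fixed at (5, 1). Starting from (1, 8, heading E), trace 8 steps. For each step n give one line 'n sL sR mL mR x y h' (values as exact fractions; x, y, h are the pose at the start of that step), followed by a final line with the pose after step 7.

0 24/17 120/29 60/29 -1692/493 1 8 E
1 60/17 60/37 30/37 90/629 0 8 S
2 24/13 120/113 60/113 -204/1469 0 7 W
3 15/16 3/2 3/4 -33/32 -1 7 N
4 24/13 24/5 12/5 -252/65 -1 6 E
5 60/17 4/3 2/3 22/51 -2 6 S
6 24/17 40/39 20/39 -212/663 -2 5 W
7 15/17 5/3 5/6 -125/102 -3 5 N
final -3 4 E

n=0: pose=(1,8,E); sL=24/17, sR=120/29; mL=60/29, mR=-1692/493; mL+mR=-672/493 → advance -1; mR−mL=-2712/493 → turn -1·90°
n=1: pose=(0,8,S); sL=60/17, sR=60/37; mL=30/37, mR=90/629; mL+mR=600/629 → advance +1; mR−mL=-420/629 → turn -1·90°
n=2: pose=(0,7,W); sL=24/13, sR=120/113; mL=60/113, mR=-204/1469; mL+mR=576/1469 → advance +1; mR−mL=-984/1469 → turn -1·90°
n=3: pose=(-1,7,N); sL=15/16, sR=3/2; mL=3/4, mR=-33/32; mL+mR=-9/32 → advance -1; mR−mL=-57/32 → turn -1·90°
n=4: pose=(-1,6,E); sL=24/13, sR=24/5; mL=12/5, mR=-252/65; mL+mR=-96/65 → advance -1; mR−mL=-408/65 → turn -1·90°
n=5: pose=(-2,6,S); sL=60/17, sR=4/3; mL=2/3, mR=22/51; mL+mR=56/51 → advance +1; mR−mL=-4/17 → turn -1·90°
n=6: pose=(-2,5,W); sL=24/17, sR=40/39; mL=20/39, mR=-212/663; mL+mR=128/663 → advance +1; mR−mL=-184/221 → turn -1·90°
n=7: pose=(-3,5,N); sL=15/17, sR=5/3; mL=5/6, mR=-125/102; mL+mR=-20/51 → advance -1; mR−mL=-35/17 → turn -1·90°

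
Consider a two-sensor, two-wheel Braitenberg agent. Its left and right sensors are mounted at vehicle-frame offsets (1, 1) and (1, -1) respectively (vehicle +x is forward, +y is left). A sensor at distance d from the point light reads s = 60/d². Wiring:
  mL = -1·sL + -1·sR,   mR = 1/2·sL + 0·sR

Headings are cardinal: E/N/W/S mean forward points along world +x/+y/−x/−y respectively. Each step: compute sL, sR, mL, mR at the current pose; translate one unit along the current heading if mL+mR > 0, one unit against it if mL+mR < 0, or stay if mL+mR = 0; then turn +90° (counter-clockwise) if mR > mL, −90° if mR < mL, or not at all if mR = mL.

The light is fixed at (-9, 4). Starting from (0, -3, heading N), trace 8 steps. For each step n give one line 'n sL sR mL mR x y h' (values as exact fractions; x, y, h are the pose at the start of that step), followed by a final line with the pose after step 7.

0 3/5 15/34 -177/170 3/10 0 -3 N
1 12/29 60/113 -3096/3277 6/29 0 -4 W
2 30/101 10/27 -1820/2727 15/101 1 -4 S
3 60/157 12/37 -4104/5809 30/157 1 -3 E
4 3/5 15/34 -177/170 3/10 0 -3 N
5 12/29 60/113 -3096/3277 6/29 0 -4 W
6 30/101 10/27 -1820/2727 15/101 1 -4 S
7 60/157 12/37 -4104/5809 30/157 1 -3 E
final 0 -3 N

n=0: pose=(0,-3,N); sL=3/5, sR=15/34; mL=-177/170, mR=3/10; mL+mR=-63/85 → advance -1; mR−mL=114/85 → turn +1·90°
n=1: pose=(0,-4,W); sL=12/29, sR=60/113; mL=-3096/3277, mR=6/29; mL+mR=-2418/3277 → advance -1; mR−mL=3774/3277 → turn +1·90°
n=2: pose=(1,-4,S); sL=30/101, sR=10/27; mL=-1820/2727, mR=15/101; mL+mR=-1415/2727 → advance -1; mR−mL=2225/2727 → turn +1·90°
n=3: pose=(1,-3,E); sL=60/157, sR=12/37; mL=-4104/5809, mR=30/157; mL+mR=-2994/5809 → advance -1; mR−mL=5214/5809 → turn +1·90°
n=4: pose=(0,-3,N); sL=3/5, sR=15/34; mL=-177/170, mR=3/10; mL+mR=-63/85 → advance -1; mR−mL=114/85 → turn +1·90°
n=5: pose=(0,-4,W); sL=12/29, sR=60/113; mL=-3096/3277, mR=6/29; mL+mR=-2418/3277 → advance -1; mR−mL=3774/3277 → turn +1·90°
n=6: pose=(1,-4,S); sL=30/101, sR=10/27; mL=-1820/2727, mR=15/101; mL+mR=-1415/2727 → advance -1; mR−mL=2225/2727 → turn +1·90°
n=7: pose=(1,-3,E); sL=60/157, sR=12/37; mL=-4104/5809, mR=30/157; mL+mR=-2994/5809 → advance -1; mR−mL=5214/5809 → turn +1·90°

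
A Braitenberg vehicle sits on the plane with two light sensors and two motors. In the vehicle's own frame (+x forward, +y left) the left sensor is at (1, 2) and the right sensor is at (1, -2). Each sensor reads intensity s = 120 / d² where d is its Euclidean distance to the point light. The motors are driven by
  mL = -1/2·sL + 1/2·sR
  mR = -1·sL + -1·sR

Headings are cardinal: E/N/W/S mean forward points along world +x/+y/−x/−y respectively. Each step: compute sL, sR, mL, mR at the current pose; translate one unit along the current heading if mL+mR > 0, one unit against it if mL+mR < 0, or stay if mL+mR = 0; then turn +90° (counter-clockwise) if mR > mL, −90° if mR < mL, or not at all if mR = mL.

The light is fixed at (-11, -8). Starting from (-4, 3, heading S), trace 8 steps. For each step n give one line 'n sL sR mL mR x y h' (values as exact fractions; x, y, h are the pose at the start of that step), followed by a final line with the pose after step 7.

0 120/181 24/25 672/4525 -7344/4525 -4 3 S
1 15/17 15/29 -90/493 -690/493 -4 4 W
2 24/41 120/269 -768/11029 -11376/11029 -3 4 N
3 12/25 20/27 88/675 -824/675 -3 3 E
4 120/181 24/25 672/4525 -7344/4525 -4 3 S
5 15/17 15/29 -90/493 -690/493 -4 4 W
6 24/41 120/269 -768/11029 -11376/11029 -3 4 N
7 12/25 20/27 88/675 -824/675 -3 3 E
final -4 3 S

n=0: pose=(-4,3,S); sL=120/181, sR=24/25; mL=672/4525, mR=-7344/4525; mL+mR=-6672/4525 → advance -1; mR−mL=-8016/4525 → turn -1·90°
n=1: pose=(-4,4,W); sL=15/17, sR=15/29; mL=-90/493, mR=-690/493; mL+mR=-780/493 → advance -1; mR−mL=-600/493 → turn -1·90°
n=2: pose=(-3,4,N); sL=24/41, sR=120/269; mL=-768/11029, mR=-11376/11029; mL+mR=-12144/11029 → advance -1; mR−mL=-10608/11029 → turn -1·90°
n=3: pose=(-3,3,E); sL=12/25, sR=20/27; mL=88/675, mR=-824/675; mL+mR=-736/675 → advance -1; mR−mL=-304/225 → turn -1·90°
n=4: pose=(-4,3,S); sL=120/181, sR=24/25; mL=672/4525, mR=-7344/4525; mL+mR=-6672/4525 → advance -1; mR−mL=-8016/4525 → turn -1·90°
n=5: pose=(-4,4,W); sL=15/17, sR=15/29; mL=-90/493, mR=-690/493; mL+mR=-780/493 → advance -1; mR−mL=-600/493 → turn -1·90°
n=6: pose=(-3,4,N); sL=24/41, sR=120/269; mL=-768/11029, mR=-11376/11029; mL+mR=-12144/11029 → advance -1; mR−mL=-10608/11029 → turn -1·90°
n=7: pose=(-3,3,E); sL=12/25, sR=20/27; mL=88/675, mR=-824/675; mL+mR=-736/675 → advance -1; mR−mL=-304/225 → turn -1·90°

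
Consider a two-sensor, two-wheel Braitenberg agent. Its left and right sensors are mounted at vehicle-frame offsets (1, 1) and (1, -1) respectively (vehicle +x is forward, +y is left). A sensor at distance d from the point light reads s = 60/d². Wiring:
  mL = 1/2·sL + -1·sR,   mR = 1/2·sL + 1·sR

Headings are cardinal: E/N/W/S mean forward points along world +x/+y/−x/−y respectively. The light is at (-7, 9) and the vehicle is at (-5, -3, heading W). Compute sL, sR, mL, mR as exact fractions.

left sensor world pos  = (-6, -4); dL² = 170
right sensor world pos = (-6, -2); dR² = 122
sL = 60/170 = 6/17
sR = 60/122 = 30/61
mL = 1/2·sL + -1·sR = -327/1037
mR = 1/2·sL + 1·sR = 693/1037

6/17 30/61 -327/1037 693/1037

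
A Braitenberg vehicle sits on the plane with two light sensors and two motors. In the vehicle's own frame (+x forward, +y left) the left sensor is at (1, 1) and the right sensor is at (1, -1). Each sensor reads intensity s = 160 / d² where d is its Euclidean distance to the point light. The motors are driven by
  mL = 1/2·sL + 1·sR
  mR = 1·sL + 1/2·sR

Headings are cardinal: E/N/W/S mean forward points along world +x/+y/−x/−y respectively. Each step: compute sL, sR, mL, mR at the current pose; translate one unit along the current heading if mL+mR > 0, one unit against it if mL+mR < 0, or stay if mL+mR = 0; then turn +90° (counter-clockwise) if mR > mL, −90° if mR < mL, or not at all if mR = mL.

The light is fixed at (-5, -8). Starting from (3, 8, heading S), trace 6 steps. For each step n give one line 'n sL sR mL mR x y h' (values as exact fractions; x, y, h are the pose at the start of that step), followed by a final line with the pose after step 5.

0 80/153 80/137 17720/20961 17080/20961 3 8 S
1 32/49 32/61 2544/2989 2736/2989 3 7 W
2 8/13 20/29 376/377 362/377 2 7 S
3 32/41 160/261 10736/10701 11632/10701 2 6 W
4 80/109 80/97 12600/10573 12120/10573 1 6 S
5 160/169 160/221 3440/2873 3760/2873 1 5 W
final 0 5 S

n=0: pose=(3,8,S); sL=80/153, sR=80/137; mL=17720/20961, mR=17080/20961; mL+mR=11600/6987 → advance +1; mR−mL=-640/20961 → turn -1·90°
n=1: pose=(3,7,W); sL=32/49, sR=32/61; mL=2544/2989, mR=2736/2989; mL+mR=5280/2989 → advance +1; mR−mL=192/2989 → turn +1·90°
n=2: pose=(2,7,S); sL=8/13, sR=20/29; mL=376/377, mR=362/377; mL+mR=738/377 → advance +1; mR−mL=-14/377 → turn -1·90°
n=3: pose=(2,6,W); sL=32/41, sR=160/261; mL=10736/10701, mR=11632/10701; mL+mR=7456/3567 → advance +1; mR−mL=896/10701 → turn +1·90°
n=4: pose=(1,6,S); sL=80/109, sR=80/97; mL=12600/10573, mR=12120/10573; mL+mR=24720/10573 → advance +1; mR−mL=-480/10573 → turn -1·90°
n=5: pose=(1,5,W); sL=160/169, sR=160/221; mL=3440/2873, mR=3760/2873; mL+mR=7200/2873 → advance +1; mR−mL=320/2873 → turn +1·90°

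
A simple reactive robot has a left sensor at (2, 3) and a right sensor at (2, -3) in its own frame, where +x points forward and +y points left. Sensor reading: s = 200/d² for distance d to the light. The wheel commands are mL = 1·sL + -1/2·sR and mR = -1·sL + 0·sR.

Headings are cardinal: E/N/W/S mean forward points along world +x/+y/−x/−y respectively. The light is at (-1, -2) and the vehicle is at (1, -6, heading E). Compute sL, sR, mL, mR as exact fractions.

left sensor world pos  = (3, -3); dL² = 17
right sensor world pos = (3, -9); dR² = 65
sL = 200/17 = 200/17
sR = 200/65 = 40/13
mL = 1·sL + -1/2·sR = 2260/221
mR = -1·sL + 0·sR = -200/17

200/17 40/13 2260/221 -200/17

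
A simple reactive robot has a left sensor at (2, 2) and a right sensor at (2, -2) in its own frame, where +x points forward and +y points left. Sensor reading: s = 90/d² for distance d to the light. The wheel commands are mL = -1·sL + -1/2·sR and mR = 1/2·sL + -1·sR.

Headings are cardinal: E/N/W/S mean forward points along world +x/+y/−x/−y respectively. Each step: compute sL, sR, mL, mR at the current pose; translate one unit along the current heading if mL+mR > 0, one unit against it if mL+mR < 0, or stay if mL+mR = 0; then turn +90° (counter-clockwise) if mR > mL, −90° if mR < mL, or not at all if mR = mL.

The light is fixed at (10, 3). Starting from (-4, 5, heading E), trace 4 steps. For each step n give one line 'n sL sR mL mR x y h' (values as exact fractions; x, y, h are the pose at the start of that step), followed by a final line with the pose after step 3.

0 9/16 5/8 -7/8 -11/32 -4 5 E
1 18/61 18/37 -1215/2257 -765/2257 -5 5 N
2 9/29 45/149 -3987/8642 -1269/8642 -5 4 W
3 18/29 90/257 -5931/7453 -297/7453 -4 4 S
final -4 5 E

n=0: pose=(-4,5,E); sL=9/16, sR=5/8; mL=-7/8, mR=-11/32; mL+mR=-39/32 → advance -1; mR−mL=17/32 → turn +1·90°
n=1: pose=(-5,5,N); sL=18/61, sR=18/37; mL=-1215/2257, mR=-765/2257; mL+mR=-1980/2257 → advance -1; mR−mL=450/2257 → turn +1·90°
n=2: pose=(-5,4,W); sL=9/29, sR=45/149; mL=-3987/8642, mR=-1269/8642; mL+mR=-2628/4321 → advance -1; mR−mL=1359/4321 → turn +1·90°
n=3: pose=(-4,4,S); sL=18/29, sR=90/257; mL=-5931/7453, mR=-297/7453; mL+mR=-6228/7453 → advance -1; mR−mL=5634/7453 → turn +1·90°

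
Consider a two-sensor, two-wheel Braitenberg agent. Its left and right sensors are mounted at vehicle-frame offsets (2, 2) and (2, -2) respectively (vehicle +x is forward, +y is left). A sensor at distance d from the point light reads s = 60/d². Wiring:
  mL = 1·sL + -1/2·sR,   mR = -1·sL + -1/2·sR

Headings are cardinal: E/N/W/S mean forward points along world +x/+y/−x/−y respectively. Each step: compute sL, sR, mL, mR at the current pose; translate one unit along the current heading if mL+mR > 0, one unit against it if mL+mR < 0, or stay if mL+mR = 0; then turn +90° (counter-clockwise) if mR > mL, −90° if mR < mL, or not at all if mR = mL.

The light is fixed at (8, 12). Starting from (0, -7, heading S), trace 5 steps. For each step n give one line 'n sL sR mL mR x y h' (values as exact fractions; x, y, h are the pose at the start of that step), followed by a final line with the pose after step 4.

n=0: pose=(0,-7,S); sL=20/159, sR=60/541; mL=6050/86019, mR=-15590/86019; mL+mR=-60/541 → advance -1; mR−mL=-40/159 → turn -1·90°
n=1: pose=(0,-6,W); sL=3/25, sR=15/89; mL=159/4450, mR=-909/4450; mL+mR=-15/89 → advance -1; mR−mL=-6/25 → turn -1·90°
n=2: pose=(1,-6,N); sL=60/337, sR=60/281; mL=6750/94697, mR=-26970/94697; mL+mR=-60/281 → advance -1; mR−mL=-120/337 → turn -1·90°
n=3: pose=(1,-7,E); sL=30/157, sR=30/233; mL=4635/36581, mR=-9345/36581; mL+mR=-30/233 → advance -1; mR−mL=-60/157 → turn -1·90°
n=4: pose=(0,-7,S); sL=20/159, sR=60/541; mL=6050/86019, mR=-15590/86019; mL+mR=-60/541 → advance -1; mR−mL=-40/159 → turn -1·90°

0 20/159 60/541 6050/86019 -15590/86019 0 -7 S
1 3/25 15/89 159/4450 -909/4450 0 -6 W
2 60/337 60/281 6750/94697 -26970/94697 1 -6 N
3 30/157 30/233 4635/36581 -9345/36581 1 -7 E
4 20/159 60/541 6050/86019 -15590/86019 0 -7 S
final 0 -6 W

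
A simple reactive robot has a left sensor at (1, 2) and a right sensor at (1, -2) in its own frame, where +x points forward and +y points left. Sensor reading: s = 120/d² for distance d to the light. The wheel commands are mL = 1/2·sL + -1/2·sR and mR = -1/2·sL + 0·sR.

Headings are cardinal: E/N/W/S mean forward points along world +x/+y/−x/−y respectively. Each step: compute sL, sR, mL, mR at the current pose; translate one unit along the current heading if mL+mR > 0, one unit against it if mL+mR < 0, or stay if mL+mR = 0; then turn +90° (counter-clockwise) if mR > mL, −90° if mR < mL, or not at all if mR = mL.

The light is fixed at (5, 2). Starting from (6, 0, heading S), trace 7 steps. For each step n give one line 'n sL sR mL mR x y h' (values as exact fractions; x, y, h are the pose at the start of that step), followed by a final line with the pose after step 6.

0 20/3 12 -8/3 -10/3 6 0 S
1 40/3 120 -160/3 -20/3 6 1 W
2 6 30 -12 -3 7 1 S
3 120/13 120/13 0 -60/13 7 2 E
4 12 60 -24 -6 6 2 S
5 120/13 24 -96/13 -60/13 6 3 E
6 15 15 0 -15/2 5 3 N
final 5 2 E

n=0: pose=(6,0,S); sL=20/3, sR=12; mL=-8/3, mR=-10/3; mL+mR=-6 → advance -1; mR−mL=-2/3 → turn -1·90°
n=1: pose=(6,1,W); sL=40/3, sR=120; mL=-160/3, mR=-20/3; mL+mR=-60 → advance -1; mR−mL=140/3 → turn +1·90°
n=2: pose=(7,1,S); sL=6, sR=30; mL=-12, mR=-3; mL+mR=-15 → advance -1; mR−mL=9 → turn +1·90°
n=3: pose=(7,2,E); sL=120/13, sR=120/13; mL=0, mR=-60/13; mL+mR=-60/13 → advance -1; mR−mL=-60/13 → turn -1·90°
n=4: pose=(6,2,S); sL=12, sR=60; mL=-24, mR=-6; mL+mR=-30 → advance -1; mR−mL=18 → turn +1·90°
n=5: pose=(6,3,E); sL=120/13, sR=24; mL=-96/13, mR=-60/13; mL+mR=-12 → advance -1; mR−mL=36/13 → turn +1·90°
n=6: pose=(5,3,N); sL=15, sR=15; mL=0, mR=-15/2; mL+mR=-15/2 → advance -1; mR−mL=-15/2 → turn -1·90°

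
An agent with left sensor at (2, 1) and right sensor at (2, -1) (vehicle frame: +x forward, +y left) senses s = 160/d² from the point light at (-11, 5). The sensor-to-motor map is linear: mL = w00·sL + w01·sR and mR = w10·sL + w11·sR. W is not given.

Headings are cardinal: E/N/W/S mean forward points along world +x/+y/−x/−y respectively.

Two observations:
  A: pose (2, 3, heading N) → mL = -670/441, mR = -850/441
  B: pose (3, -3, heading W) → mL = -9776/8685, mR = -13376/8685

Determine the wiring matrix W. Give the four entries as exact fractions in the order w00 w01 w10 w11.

obs A: pose=(2,3,N) → sL=10/9, sR=40/49, mL=-670/441, mR=-850/441
obs B: pose=(3,-3,W) → sL=32/45, sR=160/193, mL=-9776/8685, mR=-13376/8685
sensor matrix S = [[10/9, 40/49], [32/45, 160/193]]; det S = 9664/28371
solve [mL_A; mL_B] = S·[w00; w01] and [mR_A; mR_B] = S·[w10; w11]:
  w00 = -1, w01 = -1/2, w10 = -1, w11 = -1

-1 -1/2 -1 -1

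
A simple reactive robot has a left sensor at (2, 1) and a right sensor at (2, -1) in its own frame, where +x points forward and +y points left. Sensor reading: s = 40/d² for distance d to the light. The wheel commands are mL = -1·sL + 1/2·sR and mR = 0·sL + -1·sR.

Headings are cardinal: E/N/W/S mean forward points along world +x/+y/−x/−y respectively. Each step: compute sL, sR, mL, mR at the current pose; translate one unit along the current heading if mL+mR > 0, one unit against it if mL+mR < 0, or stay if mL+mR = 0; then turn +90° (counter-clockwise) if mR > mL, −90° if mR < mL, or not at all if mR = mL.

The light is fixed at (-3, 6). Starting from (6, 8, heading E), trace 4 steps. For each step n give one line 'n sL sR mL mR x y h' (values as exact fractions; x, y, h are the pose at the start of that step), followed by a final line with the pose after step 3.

n=0: pose=(6,8,E); sL=4/13, sR=20/61; mL=-114/793, mR=-20/61; mL+mR=-374/793 → advance -1; mR−mL=-146/793 → turn -1·90°
n=1: pose=(5,8,S); sL=40/81, sR=40/49; mL=-340/3969, mR=-40/49; mL+mR=-3580/3969 → advance -1; mR−mL=-2900/3969 → turn -1·90°
n=2: pose=(5,9,W); sL=1, sR=10/13; mL=-8/13, mR=-10/13; mL+mR=-18/13 → advance -1; mR−mL=-2/13 → turn -1·90°
n=3: pose=(6,9,N); sL=40/89, sR=8/25; mL=-644/2225, mR=-8/25; mL+mR=-1356/2225 → advance -1; mR−mL=-68/2225 → turn -1·90°

0 4/13 20/61 -114/793 -20/61 6 8 E
1 40/81 40/49 -340/3969 -40/49 5 8 S
2 1 10/13 -8/13 -10/13 5 9 W
3 40/89 8/25 -644/2225 -8/25 6 9 N
final 6 8 E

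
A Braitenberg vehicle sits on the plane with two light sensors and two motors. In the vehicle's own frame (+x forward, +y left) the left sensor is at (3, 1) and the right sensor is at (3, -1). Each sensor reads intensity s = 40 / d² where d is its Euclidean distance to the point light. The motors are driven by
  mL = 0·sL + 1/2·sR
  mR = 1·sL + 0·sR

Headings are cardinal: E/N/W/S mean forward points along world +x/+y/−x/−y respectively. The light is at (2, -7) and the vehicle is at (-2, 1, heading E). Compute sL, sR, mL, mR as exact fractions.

20/41 4/5 2/5 20/41

left sensor world pos  = (1, 2); dL² = 82
right sensor world pos = (1, 0); dR² = 50
sL = 40/82 = 20/41
sR = 40/50 = 4/5
mL = 0·sL + 1/2·sR = 2/5
mR = 1·sL + 0·sR = 20/41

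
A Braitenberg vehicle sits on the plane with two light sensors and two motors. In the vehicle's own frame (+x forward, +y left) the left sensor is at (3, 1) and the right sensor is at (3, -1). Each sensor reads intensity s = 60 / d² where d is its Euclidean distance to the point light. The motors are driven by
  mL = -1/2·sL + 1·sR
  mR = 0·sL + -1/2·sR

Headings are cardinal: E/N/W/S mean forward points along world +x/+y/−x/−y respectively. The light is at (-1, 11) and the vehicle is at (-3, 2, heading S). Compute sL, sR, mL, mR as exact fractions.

12/29 20/51 274/1479 -10/51

left sensor world pos  = (-2, -1); dL² = 145
right sensor world pos = (-4, -1); dR² = 153
sL = 60/145 = 12/29
sR = 60/153 = 20/51
mL = -1/2·sL + 1·sR = 274/1479
mR = 0·sL + -1/2·sR = -10/51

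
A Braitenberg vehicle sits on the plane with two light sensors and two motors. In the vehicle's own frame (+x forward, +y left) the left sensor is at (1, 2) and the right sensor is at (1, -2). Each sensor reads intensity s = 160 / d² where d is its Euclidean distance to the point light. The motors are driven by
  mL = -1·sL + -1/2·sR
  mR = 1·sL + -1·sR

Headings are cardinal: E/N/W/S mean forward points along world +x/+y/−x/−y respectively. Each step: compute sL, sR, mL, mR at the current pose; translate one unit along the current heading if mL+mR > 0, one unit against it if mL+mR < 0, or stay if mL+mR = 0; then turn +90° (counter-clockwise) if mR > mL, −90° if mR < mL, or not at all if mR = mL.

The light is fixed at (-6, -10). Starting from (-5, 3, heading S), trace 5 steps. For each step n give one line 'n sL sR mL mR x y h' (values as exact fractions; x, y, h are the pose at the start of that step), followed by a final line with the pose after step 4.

n=0: pose=(-5,3,S); sL=160/153, sR=32/29; mL=-7088/4437, mR=-256/4437; mL+mR=-48/29 → advance -1; mR−mL=6832/4437 → turn +1·90°
n=1: pose=(-5,4,E); sL=8/13, sR=40/37; mL=-556/481, mR=-224/481; mL+mR=-60/37 → advance -1; mR−mL=332/481 → turn +1·90°
n=2: pose=(-6,4,N); sL=160/229, sR=160/229; mL=-240/229, mR=0; mL+mR=-240/229 → advance -1; mR−mL=240/229 → turn +1·90°
n=3: pose=(-6,3,W); sL=80/61, sR=80/113; mL=-11480/6893, mR=4160/6893; mL+mR=-120/113 → advance -1; mR−mL=15640/6893 → turn +1·90°
n=4: pose=(-5,3,S); sL=160/153, sR=32/29; mL=-7088/4437, mR=-256/4437; mL+mR=-48/29 → advance -1; mR−mL=6832/4437 → turn +1·90°

0 160/153 32/29 -7088/4437 -256/4437 -5 3 S
1 8/13 40/37 -556/481 -224/481 -5 4 E
2 160/229 160/229 -240/229 0 -6 4 N
3 80/61 80/113 -11480/6893 4160/6893 -6 3 W
4 160/153 32/29 -7088/4437 -256/4437 -5 3 S
final -5 4 E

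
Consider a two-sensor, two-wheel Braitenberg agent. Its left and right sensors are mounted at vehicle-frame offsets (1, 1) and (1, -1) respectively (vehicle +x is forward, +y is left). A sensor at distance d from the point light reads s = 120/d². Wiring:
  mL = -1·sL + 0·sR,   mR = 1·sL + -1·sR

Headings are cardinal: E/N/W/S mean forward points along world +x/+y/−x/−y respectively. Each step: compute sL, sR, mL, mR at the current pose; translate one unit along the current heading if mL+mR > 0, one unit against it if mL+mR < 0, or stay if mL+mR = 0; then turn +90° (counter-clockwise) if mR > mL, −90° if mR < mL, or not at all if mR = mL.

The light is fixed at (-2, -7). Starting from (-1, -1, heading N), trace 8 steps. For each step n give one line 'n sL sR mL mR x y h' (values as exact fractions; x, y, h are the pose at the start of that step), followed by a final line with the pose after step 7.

n=0: pose=(-1,-1,N); sL=120/49, sR=120/53; mL=-120/49, mR=480/2597; mL+mR=-120/53 → advance -1; mR−mL=6840/2597 → turn +1·90°
n=1: pose=(-1,-2,W); sL=15/2, sR=10/3; mL=-15/2, mR=25/6; mL+mR=-10/3 → advance -1; mR−mL=35/3 → turn +1·90°
n=2: pose=(0,-2,S); sL=24/5, sR=120/17; mL=-24/5, mR=-192/85; mL+mR=-120/17 → advance -1; mR−mL=216/85 → turn +1·90°
n=3: pose=(0,-1,E); sL=60/29, sR=60/17; mL=-60/29, mR=-720/493; mL+mR=-60/17 → advance -1; mR−mL=300/493 → turn +1·90°
n=4: pose=(-1,-1,N); sL=120/49, sR=120/53; mL=-120/49, mR=480/2597; mL+mR=-120/53 → advance -1; mR−mL=6840/2597 → turn +1·90°
n=5: pose=(-1,-2,W); sL=15/2, sR=10/3; mL=-15/2, mR=25/6; mL+mR=-10/3 → advance -1; mR−mL=35/3 → turn +1·90°
n=6: pose=(0,-2,S); sL=24/5, sR=120/17; mL=-24/5, mR=-192/85; mL+mR=-120/17 → advance -1; mR−mL=216/85 → turn +1·90°
n=7: pose=(0,-1,E); sL=60/29, sR=60/17; mL=-60/29, mR=-720/493; mL+mR=-60/17 → advance -1; mR−mL=300/493 → turn +1·90°

0 120/49 120/53 -120/49 480/2597 -1 -1 N
1 15/2 10/3 -15/2 25/6 -1 -2 W
2 24/5 120/17 -24/5 -192/85 0 -2 S
3 60/29 60/17 -60/29 -720/493 0 -1 E
4 120/49 120/53 -120/49 480/2597 -1 -1 N
5 15/2 10/3 -15/2 25/6 -1 -2 W
6 24/5 120/17 -24/5 -192/85 0 -2 S
7 60/29 60/17 -60/29 -720/493 0 -1 E
final -1 -1 N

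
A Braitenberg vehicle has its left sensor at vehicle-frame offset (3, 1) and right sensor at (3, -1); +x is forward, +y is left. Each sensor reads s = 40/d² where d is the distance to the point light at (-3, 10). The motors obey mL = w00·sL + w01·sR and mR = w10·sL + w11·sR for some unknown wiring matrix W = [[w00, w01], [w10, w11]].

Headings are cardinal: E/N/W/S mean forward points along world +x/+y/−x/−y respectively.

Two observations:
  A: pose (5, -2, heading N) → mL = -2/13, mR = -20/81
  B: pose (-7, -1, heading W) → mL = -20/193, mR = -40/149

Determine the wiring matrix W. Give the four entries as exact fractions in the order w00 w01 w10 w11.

obs A: pose=(5,-2,N) → sL=4/13, sR=20/81, mL=-2/13, mR=-20/81
obs B: pose=(-7,-1,W) → sL=40/193, sR=40/149, mL=-20/193, mR=-40/149
sensor matrix S = [[4/13, 20/81], [40/193, 40/149]]; det S = 951680/30281121
solve [mL_A; mL_B] = S·[w00; w01] and [mR_A; mR_B] = S·[w10; w11]:
  w00 = -1/2, w01 = 0, w10 = 0, w11 = -1

-1/2 0 0 -1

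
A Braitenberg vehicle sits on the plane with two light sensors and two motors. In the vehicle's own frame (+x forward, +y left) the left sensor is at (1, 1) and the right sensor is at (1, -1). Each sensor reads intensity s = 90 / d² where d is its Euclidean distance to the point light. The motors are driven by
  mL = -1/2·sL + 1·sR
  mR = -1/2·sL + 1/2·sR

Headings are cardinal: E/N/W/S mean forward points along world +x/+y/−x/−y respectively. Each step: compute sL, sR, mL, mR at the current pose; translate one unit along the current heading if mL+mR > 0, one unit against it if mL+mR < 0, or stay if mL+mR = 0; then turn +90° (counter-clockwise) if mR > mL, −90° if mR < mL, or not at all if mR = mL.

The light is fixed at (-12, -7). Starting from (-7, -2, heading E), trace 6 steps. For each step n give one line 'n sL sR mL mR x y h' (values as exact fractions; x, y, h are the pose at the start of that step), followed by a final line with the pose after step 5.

0 5/4 45/26 115/104 25/104 -7 -2 E
1 18/13 90/41 801/533 216/533 -6 -2 S
2 45/17 9/5 81/170 -36/85 -6 -3 W
3 90/41 90/61 945/2501 -900/2501 -7 -3 N
4 5/4 45/26 115/104 25/104 -7 -2 E
5 18/13 90/41 801/533 216/533 -6 -2 S
final -6 -3 W

n=0: pose=(-7,-2,E); sL=5/4, sR=45/26; mL=115/104, mR=25/104; mL+mR=35/26 → advance +1; mR−mL=-45/52 → turn -1·90°
n=1: pose=(-6,-2,S); sL=18/13, sR=90/41; mL=801/533, mR=216/533; mL+mR=1017/533 → advance +1; mR−mL=-45/41 → turn -1·90°
n=2: pose=(-6,-3,W); sL=45/17, sR=9/5; mL=81/170, mR=-36/85; mL+mR=9/170 → advance +1; mR−mL=-9/10 → turn -1·90°
n=3: pose=(-7,-3,N); sL=90/41, sR=90/61; mL=945/2501, mR=-900/2501; mL+mR=45/2501 → advance +1; mR−mL=-45/61 → turn -1·90°
n=4: pose=(-7,-2,E); sL=5/4, sR=45/26; mL=115/104, mR=25/104; mL+mR=35/26 → advance +1; mR−mL=-45/52 → turn -1·90°
n=5: pose=(-6,-2,S); sL=18/13, sR=90/41; mL=801/533, mR=216/533; mL+mR=1017/533 → advance +1; mR−mL=-45/41 → turn -1·90°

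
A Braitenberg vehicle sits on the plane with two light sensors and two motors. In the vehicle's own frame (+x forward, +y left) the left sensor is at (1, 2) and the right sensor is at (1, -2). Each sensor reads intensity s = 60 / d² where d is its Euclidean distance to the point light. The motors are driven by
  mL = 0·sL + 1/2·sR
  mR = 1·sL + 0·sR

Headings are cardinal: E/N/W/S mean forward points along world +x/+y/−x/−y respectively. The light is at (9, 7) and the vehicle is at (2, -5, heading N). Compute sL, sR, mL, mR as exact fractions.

30/101 30/73 15/73 30/101

left sensor world pos  = (0, -4); dL² = 202
right sensor world pos = (4, -4); dR² = 146
sL = 60/202 = 30/101
sR = 60/146 = 30/73
mL = 0·sL + 1/2·sR = 15/73
mR = 1·sL + 0·sR = 30/101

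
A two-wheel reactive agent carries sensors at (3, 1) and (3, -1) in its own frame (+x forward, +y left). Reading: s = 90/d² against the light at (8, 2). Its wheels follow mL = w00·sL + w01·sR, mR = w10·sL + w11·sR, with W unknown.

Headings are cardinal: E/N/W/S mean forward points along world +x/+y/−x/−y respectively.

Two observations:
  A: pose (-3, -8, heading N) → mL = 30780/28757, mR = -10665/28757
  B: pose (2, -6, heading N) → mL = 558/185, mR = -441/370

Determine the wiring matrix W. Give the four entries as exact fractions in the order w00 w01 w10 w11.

1 1 1/2 -1

obs A: pose=(-3,-8,N) → sL=90/193, sR=90/149, mL=30780/28757, mR=-10665/28757
obs B: pose=(2,-6,N) → sL=45/37, sR=9/5, mL=558/185, mR=-441/370
sensor matrix S = [[90/193, 90/149], [45/37, 9/5]]; det S = 111456/1064009
solve [mL_A; mL_B] = S·[w00; w01] and [mR_A; mR_B] = S·[w10; w11]:
  w00 = 1, w01 = 1, w10 = 1/2, w11 = -1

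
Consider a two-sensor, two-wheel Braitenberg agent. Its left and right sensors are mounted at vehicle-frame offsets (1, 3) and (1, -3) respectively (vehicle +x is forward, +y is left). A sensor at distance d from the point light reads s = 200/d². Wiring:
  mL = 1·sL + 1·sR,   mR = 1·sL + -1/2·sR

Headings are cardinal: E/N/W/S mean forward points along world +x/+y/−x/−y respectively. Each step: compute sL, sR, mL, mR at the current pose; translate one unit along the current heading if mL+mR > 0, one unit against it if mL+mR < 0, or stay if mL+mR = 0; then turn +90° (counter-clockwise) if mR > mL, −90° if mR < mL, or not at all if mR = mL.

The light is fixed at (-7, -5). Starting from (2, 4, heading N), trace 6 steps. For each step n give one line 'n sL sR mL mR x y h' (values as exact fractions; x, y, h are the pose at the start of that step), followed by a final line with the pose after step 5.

0 25/17 50/61 2375/1037 1100/1037 2 4 N
1 200/269 200/149 83600/40081 2900/40081 2 5 E
2 4/5 20/13 152/65 2/65 3 5 S
3 200/117 8/9 304/117 148/117 3 4 W
4 25/17 50/61 2375/1037 1100/1037 2 4 N
5 200/269 200/149 83600/40081 2900/40081 2 5 E
final 3 5 S

n=0: pose=(2,4,N); sL=25/17, sR=50/61; mL=2375/1037, mR=1100/1037; mL+mR=3475/1037 → advance +1; mR−mL=-75/61 → turn -1·90°
n=1: pose=(2,5,E); sL=200/269, sR=200/149; mL=83600/40081, mR=2900/40081; mL+mR=86500/40081 → advance +1; mR−mL=-300/149 → turn -1·90°
n=2: pose=(3,5,S); sL=4/5, sR=20/13; mL=152/65, mR=2/65; mL+mR=154/65 → advance +1; mR−mL=-30/13 → turn -1·90°
n=3: pose=(3,4,W); sL=200/117, sR=8/9; mL=304/117, mR=148/117; mL+mR=452/117 → advance +1; mR−mL=-4/3 → turn -1·90°
n=4: pose=(2,4,N); sL=25/17, sR=50/61; mL=2375/1037, mR=1100/1037; mL+mR=3475/1037 → advance +1; mR−mL=-75/61 → turn -1·90°
n=5: pose=(2,5,E); sL=200/269, sR=200/149; mL=83600/40081, mR=2900/40081; mL+mR=86500/40081 → advance +1; mR−mL=-300/149 → turn -1·90°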